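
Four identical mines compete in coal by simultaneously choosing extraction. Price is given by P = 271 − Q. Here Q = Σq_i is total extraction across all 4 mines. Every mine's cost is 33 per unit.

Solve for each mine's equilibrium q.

47.6

A representative mine's profit is π_i = q_i(271 − Q) − 33q_i, with Q = q_i + Σ_{j≠i} q_j.
First-order condition: 238 − 2q_i − Σ_{j≠i} q_j = 0.
With identical mines, set every q_j = q: then 238 − 2q − 3q = 0, i.e. q = 238/5 = 47.6.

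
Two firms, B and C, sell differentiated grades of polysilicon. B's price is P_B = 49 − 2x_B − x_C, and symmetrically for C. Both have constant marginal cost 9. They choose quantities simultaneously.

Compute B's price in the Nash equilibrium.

Firm B's profit: π = x_B(49 − 2x_B − x_C) − 9x_B.
∂π/∂x_B = 40 − 4x_B − x_C = 0 ⇒ x_B = 10 − 0.25x_C.
The game is symmetric, so in equilibrium x_C = x_B: the reaction function gives 1.25x_B = 10, hence x_B = 8.
P_B = 49 − 2·8 − 8 = 25.

25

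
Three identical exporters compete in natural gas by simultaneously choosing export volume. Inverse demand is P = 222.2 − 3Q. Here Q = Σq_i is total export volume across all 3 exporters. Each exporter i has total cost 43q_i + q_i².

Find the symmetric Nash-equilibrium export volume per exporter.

12.8

A representative exporter's profit is π_i = q_i(222.2 − 3Q) − 43q_i − q_i², with Q = q_i + Σ_{j≠i} q_j.
First-order condition: 179.2 − 8q_i − 3Σ_{j≠i} q_j = 0.
Imposing symmetry (q_j = q for all j) turns Σ_{j≠i} q_j into 2q, so 179.2 = 14q and q = 12.8.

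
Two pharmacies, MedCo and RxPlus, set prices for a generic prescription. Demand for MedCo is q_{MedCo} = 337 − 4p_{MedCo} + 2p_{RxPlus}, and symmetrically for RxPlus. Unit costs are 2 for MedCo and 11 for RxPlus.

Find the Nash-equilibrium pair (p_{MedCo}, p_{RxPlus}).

58.7, 62.3

MedCo's profit: π = (p_{MedCo} − 2)(337 − 4p_{MedCo} + 2p_{RxPlus}).
∂π/∂p_{MedCo} = 345 − 8p_{MedCo} + 2p_{RxPlus} = 0 ⇒ p_{MedCo} = 43.125 + 0.25p_{RxPlus}.
Similarly p_{RxPlus} = 47.625 + 0.25p_{MedCo}.
Plugging p_{RxPlus} into MedCo's best response: p_{MedCo} = 43.125 + 0.25(47.625 + 0.25p_{MedCo}) ⇒ 0.9375p_{MedCo} = 1761/32, so p_{MedCo} = 58.7.
Then p_{RxPlus} = 47.625 + 0.25·58.7 = 62.3.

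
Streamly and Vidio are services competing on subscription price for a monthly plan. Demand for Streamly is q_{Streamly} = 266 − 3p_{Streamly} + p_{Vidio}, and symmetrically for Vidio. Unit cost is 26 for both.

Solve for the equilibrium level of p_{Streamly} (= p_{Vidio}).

68.8

Streamly's profit: π = (p_{Streamly} − 26)(266 − 3p_{Streamly} + p_{Vidio}).
∂π/∂p_{Streamly} = 344 − 6p_{Streamly} + p_{Vidio} = 0 ⇒ p_{Streamly} = 172/3 + (1/6)p_{Vidio}.
The game is symmetric, so in equilibrium p_{Vidio} = p_{Streamly}: the reaction function gives (5/6)p_{Streamly} = 172/3, hence p_{Streamly} = 68.8.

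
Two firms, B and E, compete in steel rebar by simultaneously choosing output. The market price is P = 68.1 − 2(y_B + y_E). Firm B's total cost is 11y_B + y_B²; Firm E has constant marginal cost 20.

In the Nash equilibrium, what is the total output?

Firm B's profit: π = y_B(68.1 − 2(y_B + y_E)) − 11y_B − y_B².
∂π/∂y_B = 57.1 − 6y_B − 2y_E = 0, so y_B = 571/60 − (1/3)y_E.
For E: ∂π/∂y_E = 48.1 − 4y_E − 2y_B = 0 ⇒ y_E = 12.025 − 0.5y_B.
Solving the two reaction functions simultaneously: (1 − (−1/3)(−0.5))y_B = 571/60 − (1/3)·12.025, so (5/6)y_B = 661/120 and y_B = 6.61.
Then y_E = 12.025 − 0.5·6.61 = 8.72.
Total output: 6.61 + 8.72 = 15.33.

15.33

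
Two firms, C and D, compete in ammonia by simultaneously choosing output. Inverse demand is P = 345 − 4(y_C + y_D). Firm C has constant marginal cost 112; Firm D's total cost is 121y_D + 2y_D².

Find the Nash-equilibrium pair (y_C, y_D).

23.75, 10.75

Firm C's profit: π = y_C(345 − 4(y_C + y_D)) − 112y_C.
∂π/∂y_C = 233 − 8y_C − 4y_D = 0, so y_C = 29.125 − 0.5y_D.
For D: ∂π/∂y_D = 224 − 12y_D − 4y_C = 0 ⇒ y_D = 56/3 − (1/3)y_C.
Plugging y_D into C's best response: y_C = 29.125 − 0.5(56/3 − (1/3)y_C) ⇒ (5/6)y_C = 475/24, so y_C = 23.75.
Then y_D = 56/3 − (1/3)·23.75 = 10.75.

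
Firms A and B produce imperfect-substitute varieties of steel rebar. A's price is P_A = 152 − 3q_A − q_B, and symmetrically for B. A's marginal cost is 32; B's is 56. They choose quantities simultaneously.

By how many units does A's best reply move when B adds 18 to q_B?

-3

Firm A's profit: π = q_A(152 − 3q_A − q_B) − 32q_A.
∂π/∂q_A = 120 − 6q_A − q_B = 0 ⇒ q_A = 20 − (1/6)q_B.
The reaction-function slope is −1/6, so an 18-unit rise in q_B moves q_A by −1/6 × 18 = −3. A's best response falls — the actions are strategic substitutes.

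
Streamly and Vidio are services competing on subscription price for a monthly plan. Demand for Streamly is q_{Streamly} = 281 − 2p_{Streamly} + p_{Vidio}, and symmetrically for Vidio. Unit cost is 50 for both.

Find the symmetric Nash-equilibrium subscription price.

Streamly's profit: π = (p_{Streamly} − 50)(281 − 2p_{Streamly} + p_{Vidio}).
∂π/∂p_{Streamly} = 381 − 4p_{Streamly} + p_{Vidio} = 0 ⇒ p_{Streamly} = 95.25 + 0.25p_{Vidio}.
The game is symmetric, so in equilibrium p_{Vidio} = p_{Streamly}: the reaction function gives 0.75p_{Streamly} = 95.25, hence p_{Streamly} = 127.

127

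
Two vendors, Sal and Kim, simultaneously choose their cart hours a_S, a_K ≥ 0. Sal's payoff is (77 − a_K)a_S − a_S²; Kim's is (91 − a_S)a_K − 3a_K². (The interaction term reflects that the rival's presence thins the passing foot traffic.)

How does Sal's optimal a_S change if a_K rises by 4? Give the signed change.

-2

Expanding Sal's payoff: 77a_S − a_Ka_S − a_S².
∂π/∂a_S = 77 − a_K − 2a_S = 0, so a_S = 38.5 − 0.5a_K.
The reaction-function slope is −0.5, so a 4-unit rise in a_K moves a_S by −0.5 × 4 = −2. Sal's best response falls — the actions are strategic substitutes.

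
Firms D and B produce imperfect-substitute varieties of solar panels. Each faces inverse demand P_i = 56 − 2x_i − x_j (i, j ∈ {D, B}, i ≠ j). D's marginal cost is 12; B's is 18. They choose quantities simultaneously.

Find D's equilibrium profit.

Firm D's profit: π = x_D(56 − 2x_D − x_B) − 12x_D.
∂π/∂x_D = 44 − 4x_D − x_B = 0 ⇒ x_D = 11 − 0.25x_B.
Similarly x_B = 9.5 − 0.25x_D.
Substituting the second reaction function into the first: x_D = 11 − 0.25(9.5 − 0.25x_D), which gives 0.9375x_D = 8.625 ⇒ x_D = 9.2.
Then x_B = 9.5 − 0.25·9.2 = 7.2.
P_D = 56 − 2·9.2 − 7.2 = 30.4.
Profit = (30.4 − 12)·9.2 = 169.28.

169.28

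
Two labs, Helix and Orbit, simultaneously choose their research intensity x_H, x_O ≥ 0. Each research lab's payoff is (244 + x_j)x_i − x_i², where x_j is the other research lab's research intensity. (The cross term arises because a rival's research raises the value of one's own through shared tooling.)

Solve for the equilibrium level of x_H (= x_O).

Helix's payoff is (244 + x_O)x_H − x_H².
∂π/∂x_H = 244 + x_O − 2x_H = 0, so x_H = 122 + 0.5x_O.
Setting x_H = x_O in the reaction function: x_H = 122 + 0.5x_H, so x_H = 122 / 0.5 = 244.

244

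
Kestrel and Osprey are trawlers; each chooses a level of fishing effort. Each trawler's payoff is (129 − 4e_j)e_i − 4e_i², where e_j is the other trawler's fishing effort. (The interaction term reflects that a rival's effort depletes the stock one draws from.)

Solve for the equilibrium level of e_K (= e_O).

10.75

Kestrel's payoff is (129 − 4e_O)e_K − 4e_K².
∂π/∂e_K = 129 − 4e_O − 8e_K = 0, so e_K = 16.125 − 0.5e_O.
The game is symmetric, so in equilibrium e_O = e_K: the reaction function gives 1.5e_K = 16.125, hence e_K = 10.75.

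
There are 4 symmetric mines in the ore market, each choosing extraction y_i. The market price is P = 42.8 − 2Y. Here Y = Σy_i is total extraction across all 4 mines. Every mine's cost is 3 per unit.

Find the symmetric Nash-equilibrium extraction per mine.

A representative mine's profit is π_i = y_i(42.8 − 2Y) − 3y_i, with Y = y_i + Σ_{j≠i} y_j.
First-order condition: 39.8 − 4y_i − 2Σ_{j≠i} y_j = 0.
Imposing symmetry (y_j = y for all j) turns Σ_{j≠i} y_j into 3y, so 39.8 = 10y and y = 3.98.

3.98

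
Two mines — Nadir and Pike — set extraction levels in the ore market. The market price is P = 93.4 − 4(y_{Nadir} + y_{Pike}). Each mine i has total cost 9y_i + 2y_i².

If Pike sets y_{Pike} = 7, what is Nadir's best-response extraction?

Mine Nadir's profit: π = y_{Nadir}(93.4 − 4(y_{Nadir} + y_{Pike})) − 9y_{Nadir} − 2y_{Nadir}².
∂π/∂y_{Nadir} = 84.4 − 12y_{Nadir} − 4y_{Pike} = 0, so y_{Nadir} = 211/30 − (1/3)y_{Pike}.
At y_{Pike} = 7: y_{Nadir} = 211/30 − (1/3)·7 = 4.7.

4.7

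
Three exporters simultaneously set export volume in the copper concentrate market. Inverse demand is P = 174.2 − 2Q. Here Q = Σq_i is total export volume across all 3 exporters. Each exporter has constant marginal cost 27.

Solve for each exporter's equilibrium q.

18.4

A representative exporter's profit is π_i = q_i(174.2 − 2Q) − 27q_i, with Q = q_i + Σ_{j≠i} q_j.
First-order condition: 147.2 − 4q_i − 2Σ_{j≠i} q_j = 0.
Imposing symmetry (q_j = q for all j) turns Σ_{j≠i} q_j into 2q, so 147.2 = 8q and q = 18.4.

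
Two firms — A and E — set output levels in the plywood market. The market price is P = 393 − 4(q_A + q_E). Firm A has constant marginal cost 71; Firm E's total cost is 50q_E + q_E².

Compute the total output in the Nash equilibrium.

Firm A's profit: π = q_A(393 − 4(q_A + q_E)) − 71q_A.
∂π/∂q_A = 322 − 8q_A − 4q_E = 0, so q_A = 40.25 − 0.5q_E.
For E: ∂π/∂q_E = 343 − 10q_E − 4q_A = 0 ⇒ q_E = 34.3 − 0.4q_A.
Solving the two reaction functions simultaneously: (1 − (−0.5)(−0.4))q_A = 40.25 − 0.5·34.3, so 0.8q_A = 23.1 and q_A = 28.875.
Then q_E = 34.3 − 0.4·28.875 = 22.75.
Total output: 28.875 + 22.75 = 51.625.

51.625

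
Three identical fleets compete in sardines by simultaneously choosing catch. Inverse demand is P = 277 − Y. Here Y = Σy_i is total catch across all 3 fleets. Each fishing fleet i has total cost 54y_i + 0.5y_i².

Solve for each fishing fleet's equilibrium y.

A representative fishing fleet's profit is π_i = y_i(277 − Y) − 54y_i − 0.5y_i², with Y = y_i + Σ_{j≠i} y_j.
First-order condition: 223 − 3y_i − Σ_{j≠i} y_j = 0.
With identical fishing fleets, set every y_j = y: then 223 − 3y − 2y = 0, i.e. y = 223/5 = 44.6.

44.6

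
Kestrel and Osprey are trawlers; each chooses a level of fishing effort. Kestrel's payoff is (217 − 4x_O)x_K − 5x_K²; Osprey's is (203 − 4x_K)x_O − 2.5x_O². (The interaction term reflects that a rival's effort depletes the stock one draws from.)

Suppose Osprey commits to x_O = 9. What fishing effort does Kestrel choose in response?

Expanding Kestrel's payoff: 217x_K − 4x_Ox_K − 5x_K².
∂π/∂x_K = 217 − 4x_O − 10x_K = 0, so x_K = 21.7 − 0.4x_O.
At x_O = 9: x_K = 21.7 − 0.4·9 = 18.1.

18.1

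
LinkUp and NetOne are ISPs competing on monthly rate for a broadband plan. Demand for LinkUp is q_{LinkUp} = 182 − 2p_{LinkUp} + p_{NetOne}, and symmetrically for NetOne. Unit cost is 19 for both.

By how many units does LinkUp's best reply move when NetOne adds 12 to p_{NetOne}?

3

LinkUp's profit: π = (p_{LinkUp} − 19)(182 − 2p_{LinkUp} + p_{NetOne}).
∂π/∂p_{LinkUp} = 220 − 4p_{LinkUp} + p_{NetOne} = 0 ⇒ p_{LinkUp} = 55 + 0.25p_{NetOne}.
The reaction-function slope is 0.25, so a 12-unit rise in p_{NetOne} moves p_{LinkUp} by 0.25 × 12 = 3. LinkUp's best response rises — the actions are strategic complements.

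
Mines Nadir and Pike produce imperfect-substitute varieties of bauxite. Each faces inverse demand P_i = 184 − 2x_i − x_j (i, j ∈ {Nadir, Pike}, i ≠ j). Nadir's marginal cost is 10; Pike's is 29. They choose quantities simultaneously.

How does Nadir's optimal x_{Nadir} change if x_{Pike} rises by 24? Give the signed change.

-6

Mine Nadir's profit: π = x_{Nadir}(184 − 2x_{Nadir} − x_{Pike}) − 10x_{Nadir}.
∂π/∂x_{Nadir} = 174 − 4x_{Nadir} − x_{Pike} = 0 ⇒ x_{Nadir} = 43.5 − 0.25x_{Pike}.
The reaction-function slope is −0.25, so a 24-unit rise in x_{Pike} moves x_{Nadir} by −0.25 × 24 = −6. Nadir's best response falls — the actions are strategic substitutes.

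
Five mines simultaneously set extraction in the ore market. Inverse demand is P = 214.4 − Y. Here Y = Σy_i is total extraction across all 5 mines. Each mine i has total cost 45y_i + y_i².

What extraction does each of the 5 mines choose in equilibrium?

21.175

A representative mine's profit is π_i = y_i(214.4 − Y) − 45y_i − y_i², with Y = y_i + Σ_{j≠i} y_j.
First-order condition: 169.4 − 4y_i − Σ_{j≠i} y_j = 0.
With identical mines, set every y_j = y: then 169.4 − 4y − 4y = 0, i.e. y = 169.4/8 = 21.175.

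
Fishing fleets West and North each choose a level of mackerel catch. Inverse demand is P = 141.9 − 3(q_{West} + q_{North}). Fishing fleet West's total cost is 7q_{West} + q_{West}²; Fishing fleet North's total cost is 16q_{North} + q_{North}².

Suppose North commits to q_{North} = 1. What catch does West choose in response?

16.4875

Fishing fleet West's profit: π = q_{West}(141.9 − 3(q_{West} + q_{North})) − 7q_{West} − q_{West}².
∂π/∂q_{West} = 134.9 − 8q_{West} − 3q_{North} = 0, so q_{West} = 16.8625 − 0.375q_{North}.
At q_{North} = 1: q_{West} = 16.8625 − 0.375·1 = 16.4875.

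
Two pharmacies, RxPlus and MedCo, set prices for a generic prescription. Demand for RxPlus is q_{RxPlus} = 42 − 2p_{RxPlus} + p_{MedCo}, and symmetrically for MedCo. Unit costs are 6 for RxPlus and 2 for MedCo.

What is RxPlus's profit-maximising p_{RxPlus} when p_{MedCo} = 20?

RxPlus's profit: π = (p_{RxPlus} − 6)(42 − 2p_{RxPlus} + p_{MedCo}).
∂π/∂p_{RxPlus} = 54 − 4p_{RxPlus} + p_{MedCo} = 0 ⇒ p_{RxPlus} = 13.5 + 0.25p_{MedCo}.
At p_{MedCo} = 20: p_{RxPlus} = 13.5 + 0.25·20 = 18.5.

18.5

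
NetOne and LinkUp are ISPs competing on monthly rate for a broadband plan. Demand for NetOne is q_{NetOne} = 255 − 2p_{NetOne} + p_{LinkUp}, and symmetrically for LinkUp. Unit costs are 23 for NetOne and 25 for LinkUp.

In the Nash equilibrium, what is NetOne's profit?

NetOne's profit: π = (p_{NetOne} − 23)(255 − 2p_{NetOne} + p_{LinkUp}).
∂π/∂p_{NetOne} = 301 − 4p_{NetOne} + p_{LinkUp} = 0 ⇒ p_{NetOne} = 75.25 + 0.25p_{LinkUp}.
Similarly p_{LinkUp} = 76.25 + 0.25p_{NetOne}.
Plugging p_{LinkUp} into NetOne's best response: p_{NetOne} = 75.25 + 0.25(76.25 + 0.25p_{NetOne}) ⇒ 0.9375p_{NetOne} = 94.3125, so p_{NetOne} = 100.6.
Then p_{LinkUp} = 76.25 + 0.25·100.6 = 101.4.
q_{NetOne} = 255 − 2·100.6 + 101.4 = 155.2.
Profit = (100.6 − 23)·155.2 = 12043.52.

12043.52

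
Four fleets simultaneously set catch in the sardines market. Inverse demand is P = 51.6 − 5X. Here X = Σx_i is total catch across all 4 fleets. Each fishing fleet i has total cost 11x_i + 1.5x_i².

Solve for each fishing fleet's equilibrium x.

1.45

A representative fishing fleet's profit is π_i = x_i(51.6 − 5X) − 11x_i − 1.5x_i², with X = x_i + Σ_{j≠i} x_j.
First-order condition: 40.6 − 13x_i − 5Σ_{j≠i} x_j = 0.
With identical fishing fleets, set every x_j = x: then 40.6 − 13x − 15x = 0, i.e. x = 40.6/28 = 1.45.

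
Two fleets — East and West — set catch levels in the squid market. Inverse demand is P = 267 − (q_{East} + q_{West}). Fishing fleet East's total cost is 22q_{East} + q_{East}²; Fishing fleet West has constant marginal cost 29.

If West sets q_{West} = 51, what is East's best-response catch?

Fishing fleet East's profit: π = q_{East}(267 − (q_{East} + q_{West})) − 22q_{East} − q_{East}².
∂π/∂q_{East} = 245 − 4q_{East} − q_{West} = 0, so q_{East} = 61.25 − 0.25q_{West}.
At q_{West} = 51: q_{East} = 61.25 − 0.25·51 = 48.5.

48.5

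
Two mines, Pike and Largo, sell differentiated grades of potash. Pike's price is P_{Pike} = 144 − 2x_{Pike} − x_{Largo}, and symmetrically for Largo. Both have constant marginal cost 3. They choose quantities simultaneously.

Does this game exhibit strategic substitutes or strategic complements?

Mine Pike's profit: π = x_{Pike}(144 − 2x_{Pike} − x_{Largo}) − 3x_{Pike}.
∂π/∂x_{Pike} = 141 − 4x_{Pike} − x_{Largo} = 0 ⇒ x_{Pike} = 35.25 − 0.25x_{Largo}.
The best-response slope dx_{Pike}/dx_{Largo} = −0.25 < 0: the reaction function is downward-sloping, so the choices are strategic substitutes.

strategic substitutes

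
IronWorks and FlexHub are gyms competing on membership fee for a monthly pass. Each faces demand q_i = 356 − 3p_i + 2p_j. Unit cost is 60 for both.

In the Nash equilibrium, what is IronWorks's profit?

IronWorks's profit: π = (p_{IronWorks} − 60)(356 − 3p_{IronWorks} + 2p_{FlexHub}).
∂π/∂p_{IronWorks} = 536 − 6p_{IronWorks} + 2p_{FlexHub} = 0 ⇒ p_{IronWorks} = 268/3 + (1/3)p_{FlexHub}.
The game is symmetric, so in equilibrium p_{FlexHub} = p_{IronWorks}: the reaction function gives (2/3)p_{IronWorks} = 268/3, hence p_{IronWorks} = 134.
q_{IronWorks} = 356 − 3·134 + 2·134 = 222.
Profit = (134 − 60)·222 = 16428.

16428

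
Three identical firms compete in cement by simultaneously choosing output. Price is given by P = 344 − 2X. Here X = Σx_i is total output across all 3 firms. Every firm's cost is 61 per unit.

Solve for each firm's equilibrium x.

A representative firm's profit is π_i = x_i(344 − 2X) − 61x_i, with X = x_i + Σ_{j≠i} x_j.
First-order condition: 283 − 4x_i − 2Σ_{j≠i} x_j = 0.
With identical firms, set every x_j = x: then 283 − 4x − 4x = 0, i.e. x = 283/8 = 35.375.

35.375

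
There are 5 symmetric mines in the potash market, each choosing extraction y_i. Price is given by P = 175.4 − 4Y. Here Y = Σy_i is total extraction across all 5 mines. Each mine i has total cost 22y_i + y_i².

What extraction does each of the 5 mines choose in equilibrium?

A representative mine's profit is π_i = y_i(175.4 − 4Y) − 22y_i − y_i², with Y = y_i + Σ_{j≠i} y_j.
First-order condition: 153.4 − 10y_i − 4Σ_{j≠i} y_j = 0.
In a symmetric equilibrium every mine chooses the same y, so Σ_{j≠i} y_j = 4y. The condition becomes 153.4 − 26y = 0, giving y = 153.4/26 = 5.9.

5.9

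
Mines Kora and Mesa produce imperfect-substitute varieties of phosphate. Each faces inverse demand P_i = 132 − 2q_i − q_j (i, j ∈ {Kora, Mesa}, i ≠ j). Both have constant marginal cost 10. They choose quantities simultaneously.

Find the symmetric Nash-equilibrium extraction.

Mine Kora's profit: π = q_{Kora}(132 − 2q_{Kora} − q_{Mesa}) − 10q_{Kora}.
∂π/∂q_{Kora} = 122 − 4q_{Kora} − q_{Mesa} = 0 ⇒ q_{Kora} = 30.5 − 0.25q_{Mesa}.
The game is symmetric, so in equilibrium q_{Mesa} = q_{Kora}: the reaction function gives 1.25q_{Kora} = 30.5, hence q_{Kora} = 24.4.

24.4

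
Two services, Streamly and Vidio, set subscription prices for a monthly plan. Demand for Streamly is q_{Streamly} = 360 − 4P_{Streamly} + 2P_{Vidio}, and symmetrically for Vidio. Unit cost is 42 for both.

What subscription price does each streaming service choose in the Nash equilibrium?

88

Streamly's profit: π = (P_{Streamly} − 42)(360 − 4P_{Streamly} + 2P_{Vidio}).
∂π/∂P_{Streamly} = 528 − 8P_{Streamly} + 2P_{Vidio} = 0 ⇒ P_{Streamly} = 66 + 0.25P_{Vidio}.
The game is symmetric, so in equilibrium P_{Vidio} = P_{Streamly}: the reaction function gives 0.75P_{Streamly} = 66, hence P_{Streamly} = 88.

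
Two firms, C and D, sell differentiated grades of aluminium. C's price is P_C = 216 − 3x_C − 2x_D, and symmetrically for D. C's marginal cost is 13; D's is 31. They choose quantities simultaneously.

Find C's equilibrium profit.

Firm C's profit: π = x_C(216 − 3x_C − 2x_D) − 13x_C.
∂π/∂x_C = 203 − 6x_C − 2x_D = 0 ⇒ x_C = 203/6 − (1/3)x_D.
Similarly x_D = 185/6 − (1/3)x_C.
Solving the two reaction functions simultaneously: (1 − (−1/3)(−1/3))x_C = 203/6 − (1/3)·(185/6), so (8/9)x_C = 212/9 and x_C = 26.5.
Then x_D = 185/6 − (1/3)·26.5 = 22.
P_C = 216 − 3·26.5 − 2·22 = 92.5.
Profit = (92.5 − 13)·26.5 = 2106.75.

2106.75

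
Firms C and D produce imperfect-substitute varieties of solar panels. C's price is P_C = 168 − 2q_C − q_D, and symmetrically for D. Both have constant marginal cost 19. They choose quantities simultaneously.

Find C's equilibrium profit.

1776.08

Firm C's profit: π = q_C(168 − 2q_C − q_D) − 19q_C.
∂π/∂q_C = 149 − 4q_C − q_D = 0 ⇒ q_C = 37.25 − 0.25q_D.
Setting q_C = q_D in the reaction function: q_C = 37.25 − 0.25q_C, so q_C = 37.25 / 1.25 = 29.8.
P_C = 168 − 2·29.8 − 29.8 = 78.6.
Profit = (78.6 − 19)·29.8 = 1776.08.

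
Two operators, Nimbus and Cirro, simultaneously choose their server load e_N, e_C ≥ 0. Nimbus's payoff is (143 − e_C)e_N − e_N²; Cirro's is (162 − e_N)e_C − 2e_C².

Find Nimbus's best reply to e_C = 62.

Expanding Nimbus's payoff: 143e_N − e_Ce_N − e_N².
∂π/∂e_N = 143 − e_C − 2e_N = 0, so e_N = 71.5 − 0.5e_C.
At e_C = 62: e_N = 71.5 − 0.5·62 = 40.5.

40.5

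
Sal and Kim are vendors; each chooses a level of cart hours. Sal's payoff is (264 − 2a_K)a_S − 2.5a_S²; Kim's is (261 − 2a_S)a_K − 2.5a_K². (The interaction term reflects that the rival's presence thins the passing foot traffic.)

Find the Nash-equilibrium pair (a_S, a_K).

38, 37

Expanding Sal's payoff: 264a_S − 2a_Ka_S − 2.5a_S².
∂π/∂a_S = 264 − 2a_K − 5a_S = 0, so a_S = 52.8 − 0.4a_K.
Likewise for Kim: a_K = 52.2 − 0.4a_S.
Substituting the second reaction function into the first: a_S = 52.8 − 0.4(52.2 − 0.4a_S), which gives 0.84a_S = 31.92 ⇒ a_S = 38.
Then a_K = 52.2 − 0.4·38 = 37.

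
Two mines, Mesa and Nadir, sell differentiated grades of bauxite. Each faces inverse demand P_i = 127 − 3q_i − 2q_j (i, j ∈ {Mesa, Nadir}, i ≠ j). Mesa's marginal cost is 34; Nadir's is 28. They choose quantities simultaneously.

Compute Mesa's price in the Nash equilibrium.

67.75

Mine Mesa's profit: π = q_{Mesa}(127 − 3q_{Mesa} − 2q_{Nadir}) − 34q_{Mesa}.
∂π/∂q_{Mesa} = 93 − 6q_{Mesa} − 2q_{Nadir} = 0 ⇒ q_{Mesa} = 15.5 − (1/3)q_{Nadir}.
Similarly q_{Nadir} = 16.5 − (1/3)q_{Mesa}.
Plugging q_{Nadir} into Mesa's best response: q_{Mesa} = 15.5 − (1/3)(16.5 − (1/3)q_{Mesa}) ⇒ (8/9)q_{Mesa} = 10, so q_{Mesa} = 11.25.
Then q_{Nadir} = 16.5 − (1/3)·11.25 = 12.75.
P_{Mesa} = 127 − 3·11.25 − 2·12.75 = 67.75.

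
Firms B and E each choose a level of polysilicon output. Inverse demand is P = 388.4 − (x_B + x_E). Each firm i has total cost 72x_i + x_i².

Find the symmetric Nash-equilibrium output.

Firm B's profit: π = x_B(388.4 − (x_B + x_E)) − 72x_B − x_B².
∂π/∂x_B = 316.4 − 4x_B − x_E = 0, so x_B = 79.1 − 0.25x_E.
By symmetry x_E = x_B; substituting into the reaction function, 1.25x_B = 79.1 and x_B = 63.28.

63.28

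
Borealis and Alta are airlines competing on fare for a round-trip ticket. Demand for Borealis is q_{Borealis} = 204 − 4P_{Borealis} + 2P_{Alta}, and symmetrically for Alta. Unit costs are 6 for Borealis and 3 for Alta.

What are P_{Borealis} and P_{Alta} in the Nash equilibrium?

37.6, 36.4

Borealis's profit: π = (P_{Borealis} − 6)(204 − 4P_{Borealis} + 2P_{Alta}).
∂π/∂P_{Borealis} = 228 − 8P_{Borealis} + 2P_{Alta} = 0 ⇒ P_{Borealis} = 28.5 + 0.25P_{Alta}.
Similarly P_{Alta} = 27 + 0.25P_{Borealis}.
Plugging P_{Alta} into Borealis's best response: P_{Borealis} = 28.5 + 0.25(27 + 0.25P_{Borealis}) ⇒ 0.9375P_{Borealis} = 35.25, so P_{Borealis} = 37.6.
Then P_{Alta} = 27 + 0.25·37.6 = 36.4.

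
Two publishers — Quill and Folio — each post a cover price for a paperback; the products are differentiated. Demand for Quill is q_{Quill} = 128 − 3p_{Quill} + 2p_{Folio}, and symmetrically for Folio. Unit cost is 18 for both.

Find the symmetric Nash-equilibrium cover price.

Quill's profit: π = (p_{Quill} − 18)(128 − 3p_{Quill} + 2p_{Folio}).
∂π/∂p_{Quill} = 182 − 6p_{Quill} + 2p_{Folio} = 0 ⇒ p_{Quill} = 91/3 + (1/3)p_{Folio}.
Setting p_{Quill} = p_{Folio} in the reaction function: p_{Quill} = 91/3 + (1/3)p_{Quill}, so p_{Quill} = (91/3) / (2/3) = 45.5.

45.5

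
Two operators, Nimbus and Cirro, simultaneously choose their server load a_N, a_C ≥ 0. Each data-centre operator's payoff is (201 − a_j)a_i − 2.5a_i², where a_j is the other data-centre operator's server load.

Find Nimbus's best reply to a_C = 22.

35.8

Nimbus's payoff is (201 − a_C)a_N − 2.5a_N².
∂π/∂a_N = 201 − a_C − 5a_N = 0, so a_N = 40.2 − 0.2a_C.
At a_C = 22: a_N = 40.2 − 0.2·22 = 35.8.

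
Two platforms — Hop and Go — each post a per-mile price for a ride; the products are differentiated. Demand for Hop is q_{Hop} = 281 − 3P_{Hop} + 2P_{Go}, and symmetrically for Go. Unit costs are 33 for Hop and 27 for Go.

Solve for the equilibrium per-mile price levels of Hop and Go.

93.875, 91.625

Hop's profit: π = (P_{Hop} − 33)(281 − 3P_{Hop} + 2P_{Go}).
∂π/∂P_{Hop} = 380 − 6P_{Hop} + 2P_{Go} = 0 ⇒ P_{Hop} = 190/3 + (1/3)P_{Go}.
Similarly P_{Go} = 181/3 + (1/3)P_{Hop}.
Plugging P_{Go} into Hop's best response: P_{Hop} = 190/3 + (1/3)(181/3 + (1/3)P_{Hop}) ⇒ (8/9)P_{Hop} = 751/9, so P_{Hop} = 93.875.
Then P_{Go} = 181/3 + (1/3)·93.875 = 91.625.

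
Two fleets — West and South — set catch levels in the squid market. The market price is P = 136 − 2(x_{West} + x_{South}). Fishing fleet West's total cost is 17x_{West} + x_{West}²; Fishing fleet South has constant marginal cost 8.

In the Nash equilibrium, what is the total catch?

Fishing fleet West's profit: π = x_{West}(136 − 2(x_{West} + x_{South})) − 17x_{West} − x_{West}².
∂π/∂x_{West} = 119 − 6x_{West} − 2x_{South} = 0, so x_{West} = 119/6 − (1/3)x_{South}.
For South: ∂π/∂x_{South} = 128 − 4x_{South} − 2x_{West} = 0 ⇒ x_{South} = 32 − 0.5x_{West}.
Substituting the second reaction function into the first: x_{West} = 119/6 − (1/3)(32 − 0.5x_{West}), which gives (5/6)x_{West} = 55/6 ⇒ x_{West} = 11.
Then x_{South} = 32 − 0.5·11 = 26.5.
Total catch: 11 + 26.5 = 37.5.

37.5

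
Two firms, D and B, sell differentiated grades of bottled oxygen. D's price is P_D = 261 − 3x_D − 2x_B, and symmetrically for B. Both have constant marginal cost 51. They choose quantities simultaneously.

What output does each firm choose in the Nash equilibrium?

Firm D's profit: π = x_D(261 − 3x_D − 2x_B) − 51x_D.
∂π/∂x_D = 210 − 6x_D − 2x_B = 0 ⇒ x_D = 35 − (1/3)x_B.
Setting x_D = x_B in the reaction function: x_D = 35 − (1/3)x_D, so x_D = 35 / (4/3) = 26.25.

26.25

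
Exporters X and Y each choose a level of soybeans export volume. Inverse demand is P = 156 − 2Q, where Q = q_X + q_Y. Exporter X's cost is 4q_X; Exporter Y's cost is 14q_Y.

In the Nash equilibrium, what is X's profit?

Exporter X's profit: π = q_X(156 − 2(q_X + q_Y)) − 4q_X.
∂π/∂q_X = 152 − 4q_X − 2q_Y = 0, so q_X = 38 − 0.5q_Y.
By the same steps for Y: q_Y = 35.5 − 0.5q_X.
Solving the two reaction functions simultaneously: (1 − (−0.5)(−0.5))q_X = 38 − 0.5·35.5, so 0.75q_X = 20.25 and q_X = 27.
Then q_Y = 35.5 − 0.5·27 = 22.
Price P = 156 − 2·49 = 58.
X's profit: (58 − 4)·27 = 1458.

1458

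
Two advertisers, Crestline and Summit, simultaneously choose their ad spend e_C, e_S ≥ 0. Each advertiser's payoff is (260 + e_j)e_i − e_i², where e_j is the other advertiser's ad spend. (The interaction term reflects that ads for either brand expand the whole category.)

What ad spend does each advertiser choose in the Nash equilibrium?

260

Crestline's payoff is (260 + e_S)e_C − e_C².
∂π/∂e_C = 260 + e_S − 2e_C = 0, so e_C = 130 + 0.5e_S.
Setting e_C = e_S in the reaction function: e_C = 130 + 0.5e_C, so e_C = 130 / 0.5 = 260.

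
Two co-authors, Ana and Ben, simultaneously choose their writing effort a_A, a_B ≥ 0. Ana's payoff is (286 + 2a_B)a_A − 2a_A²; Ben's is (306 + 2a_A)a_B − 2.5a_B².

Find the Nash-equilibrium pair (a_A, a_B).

127.625, 112.25

Expanding Ana's payoff: 286a_A + 2a_Ba_A − 2a_A².
∂π/∂a_A = 286 + 2a_B − 4a_A = 0, so a_A = 71.5 + 0.5a_B.
Likewise for Ben: a_B = 61.2 + 0.4a_A.
Solving the two reaction functions simultaneously: (1 − (0.5)(0.4))a_A = 71.5 + 0.5·61.2, so 0.8a_A = 102.1 and a_A = 127.625.
Then a_B = 61.2 + 0.4·127.625 = 112.25.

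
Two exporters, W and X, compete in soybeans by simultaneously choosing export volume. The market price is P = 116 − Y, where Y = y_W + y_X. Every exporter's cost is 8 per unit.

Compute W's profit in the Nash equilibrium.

1296

Exporter W's profit: π = y_W(116 − (y_W + y_X)) − 8y_W.
∂π/∂y_W = 108 − 2y_W − y_X = 0, so y_W = 54 − 0.5y_X.
Setting y_W = y_X in the reaction function: y_W = 54 − 0.5y_W, so y_W = 54 / 1.5 = 36.
Price P = 116 − 72 = 44.
W's profit: (44 − 8)·36 = 1296.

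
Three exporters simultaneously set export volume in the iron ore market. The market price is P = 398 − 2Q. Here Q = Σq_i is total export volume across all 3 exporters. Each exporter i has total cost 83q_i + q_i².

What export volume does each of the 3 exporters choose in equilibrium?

A representative exporter's profit is π_i = q_i(398 − 2Q) − 83q_i − q_i², with Q = q_i + Σ_{j≠i} q_j.
First-order condition: 315 − 6q_i − 2Σ_{j≠i} q_j = 0.
With identical exporters, set every q_j = q: then 315 − 6q − 4q = 0, i.e. q = 315/10 = 31.5.

31.5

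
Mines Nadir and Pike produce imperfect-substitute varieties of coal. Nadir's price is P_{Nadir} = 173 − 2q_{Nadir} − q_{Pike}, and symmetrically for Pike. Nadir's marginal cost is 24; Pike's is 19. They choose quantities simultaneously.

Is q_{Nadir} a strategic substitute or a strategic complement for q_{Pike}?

Mine Nadir's profit: π = q_{Nadir}(173 − 2q_{Nadir} − q_{Pike}) − 24q_{Nadir}.
∂π/∂q_{Nadir} = 149 − 4q_{Nadir} − q_{Pike} = 0 ⇒ q_{Nadir} = 37.25 − 0.25q_{Pike}.
The best-response slope dq_{Nadir}/dq_{Pike} = −0.25 < 0: the reaction function is downward-sloping, so the choices are strategic substitutes.

strategic substitutes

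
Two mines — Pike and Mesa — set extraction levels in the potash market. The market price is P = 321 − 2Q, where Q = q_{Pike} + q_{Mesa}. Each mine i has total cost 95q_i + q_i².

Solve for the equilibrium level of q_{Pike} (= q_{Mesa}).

28.25

Mine Pike's profit: π = q_{Pike}(321 − 2(q_{Pike} + q_{Mesa})) − 95q_{Pike} − q_{Pike}².
∂π/∂q_{Pike} = 226 − 6q_{Pike} − 2q_{Mesa} = 0, so q_{Pike} = 113/3 − (1/3)q_{Mesa}.
By symmetry q_{Mesa} = q_{Pike}; substituting into the reaction function, (4/3)q_{Pike} = 113/3 and q_{Pike} = 28.25.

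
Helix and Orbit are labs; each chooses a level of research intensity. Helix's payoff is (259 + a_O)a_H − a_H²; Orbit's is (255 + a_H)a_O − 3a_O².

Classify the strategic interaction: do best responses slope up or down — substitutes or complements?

strategic complements

Expanding Helix's payoff: 259a_H + a_Oa_H − a_H².
∂π/∂a_H = 259 + a_O − 2a_H = 0, so a_H = 129.5 + 0.5a_O.
The best-response slope da_H/da_O = 0.5 > 0: the reaction function is upward-sloping, so the choices are strategic complements.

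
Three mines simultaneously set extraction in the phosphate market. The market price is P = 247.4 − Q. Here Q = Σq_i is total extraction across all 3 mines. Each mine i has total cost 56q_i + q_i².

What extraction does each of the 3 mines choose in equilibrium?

A representative mine's profit is π_i = q_i(247.4 − Q) − 56q_i − q_i², with Q = q_i + Σ_{j≠i} q_j.
First-order condition: 191.4 − 4q_i − Σ_{j≠i} q_j = 0.
In a symmetric equilibrium every mine chooses the same q, so Σ_{j≠i} q_j = 2q. The condition becomes 191.4 − 6q = 0, giving q = 191.4/6 = 31.9.

31.9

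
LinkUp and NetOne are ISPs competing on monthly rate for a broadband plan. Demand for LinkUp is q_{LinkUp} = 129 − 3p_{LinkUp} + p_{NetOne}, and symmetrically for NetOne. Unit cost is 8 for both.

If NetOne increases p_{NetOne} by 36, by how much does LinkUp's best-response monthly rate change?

LinkUp's profit: π = (p_{LinkUp} − 8)(129 − 3p_{LinkUp} + p_{NetOne}).
∂π/∂p_{LinkUp} = 153 − 6p_{LinkUp} + p_{NetOne} = 0 ⇒ p_{LinkUp} = 25.5 + (1/6)p_{NetOne}.
The reaction-function slope is 1/6, so a 36-unit rise in p_{NetOne} moves p_{LinkUp} by 1/6 × 36 = 6. LinkUp's best response rises — the actions are strategic complements.

6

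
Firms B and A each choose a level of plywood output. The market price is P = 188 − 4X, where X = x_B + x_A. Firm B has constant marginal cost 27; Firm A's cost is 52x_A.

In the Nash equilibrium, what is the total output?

Firm B's profit: π = x_B(188 − 4(x_B + x_A)) − 27x_B.
∂π/∂x_B = 161 − 8x_B − 4x_A = 0, so x_B = 20.125 − 0.5x_A.
By the same steps for A: x_A = 17 − 0.5x_B.
Solving the two reaction functions simultaneously: (1 − (−0.5)(−0.5))x_B = 20.125 − 0.5·17, so 0.75x_B = 11.625 and x_B = 15.5.
Then x_A = 17 − 0.5·15.5 = 9.25.
Total output: 15.5 + 9.25 = 24.75.

24.75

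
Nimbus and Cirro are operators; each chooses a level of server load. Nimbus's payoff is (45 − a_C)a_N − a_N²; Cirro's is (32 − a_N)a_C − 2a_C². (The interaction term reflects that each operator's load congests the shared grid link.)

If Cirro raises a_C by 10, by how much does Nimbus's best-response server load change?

-5

Expanding Nimbus's payoff: 45a_N − a_Ca_N − a_N².
∂π/∂a_N = 45 − a_C − 2a_N = 0, so a_N = 22.5 − 0.5a_C.
The reaction-function slope is −0.5, so a 10-unit rise in a_C moves a_N by −0.5 × 10 = −5. Nimbus's best response falls — the actions are strategic substitutes.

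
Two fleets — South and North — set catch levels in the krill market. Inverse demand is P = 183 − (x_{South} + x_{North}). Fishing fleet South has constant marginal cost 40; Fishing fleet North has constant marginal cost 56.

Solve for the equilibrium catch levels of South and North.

Fishing fleet South's profit: π = x_{South}(183 − (x_{South} + x_{North})) − 40x_{South}.
∂π/∂x_{South} = 143 − 2x_{South} − x_{North} = 0, so x_{South} = 71.5 − 0.5x_{North}.
By the same steps for North: x_{North} = 63.5 − 0.5x_{South}.
Solving the two reaction functions simultaneously: (1 − (−0.5)(−0.5))x_{South} = 71.5 − 0.5·63.5, so 0.75x_{South} = 39.75 and x_{South} = 53.
Then x_{North} = 63.5 − 0.5·53 = 37.

53, 37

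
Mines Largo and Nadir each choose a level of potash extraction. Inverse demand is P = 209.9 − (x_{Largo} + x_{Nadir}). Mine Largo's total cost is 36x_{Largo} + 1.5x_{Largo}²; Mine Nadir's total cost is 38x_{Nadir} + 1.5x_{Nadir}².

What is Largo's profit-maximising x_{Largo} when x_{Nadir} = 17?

Mine Largo's profit: π = x_{Largo}(209.9 − (x_{Largo} + x_{Nadir})) − 36x_{Largo} − 1.5x_{Largo}².
∂π/∂x_{Largo} = 173.9 − 5x_{Largo} − x_{Nadir} = 0, so x_{Largo} = 34.78 − 0.2x_{Nadir}.
At x_{Nadir} = 17: x_{Largo} = 34.78 − 0.2·17 = 31.38.

31.38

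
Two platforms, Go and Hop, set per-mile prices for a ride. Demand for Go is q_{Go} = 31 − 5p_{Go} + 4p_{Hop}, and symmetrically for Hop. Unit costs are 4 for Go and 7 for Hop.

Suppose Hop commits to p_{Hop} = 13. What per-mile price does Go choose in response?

10.3

Go's profit: π = (p_{Go} − 4)(31 − 5p_{Go} + 4p_{Hop}).
∂π/∂p_{Go} = 51 − 10p_{Go} + 4p_{Hop} = 0 ⇒ p_{Go} = 5.1 + 0.4p_{Hop}.
At p_{Hop} = 13: p_{Go} = 5.1 + 0.4·13 = 10.3.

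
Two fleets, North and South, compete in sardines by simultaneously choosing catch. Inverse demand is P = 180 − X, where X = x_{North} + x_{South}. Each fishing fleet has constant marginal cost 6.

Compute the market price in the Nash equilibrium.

Fishing fleet North's profit: π = x_{North}(180 − (x_{North} + x_{South})) − 6x_{North}.
∂π/∂x_{North} = 174 − 2x_{North} − x_{South} = 0, so x_{North} = 87 − 0.5x_{South}.
The game is symmetric, so in equilibrium x_{South} = x_{North}: the reaction function gives 1.5x_{North} = 87, hence x_{North} = 58.
Equilibrium price: P = 180 − 116 = 64.

64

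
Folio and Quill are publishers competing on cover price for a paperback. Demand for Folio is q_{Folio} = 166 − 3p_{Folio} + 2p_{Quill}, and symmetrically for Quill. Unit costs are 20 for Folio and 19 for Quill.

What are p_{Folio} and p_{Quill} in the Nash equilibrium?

56.3125, 55.9375

Folio's profit: π = (p_{Folio} − 20)(166 − 3p_{Folio} + 2p_{Quill}).
∂π/∂p_{Folio} = 226 − 6p_{Folio} + 2p_{Quill} = 0 ⇒ p_{Folio} = 113/3 + (1/3)p_{Quill}.
Similarly p_{Quill} = 223/6 + (1/3)p_{Folio}.
Substituting the second reaction function into the first: p_{Folio} = 113/3 + (1/3)(223/6 + (1/3)p_{Folio}), which gives (8/9)p_{Folio} = 901/18 ⇒ p_{Folio} = 56.3125.
Then p_{Quill} = 223/6 + (1/3)·56.3125 = 55.9375.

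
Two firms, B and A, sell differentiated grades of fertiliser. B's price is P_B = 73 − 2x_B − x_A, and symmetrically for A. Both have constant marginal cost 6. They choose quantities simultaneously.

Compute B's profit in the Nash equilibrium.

Firm B's profit: π = x_B(73 − 2x_B − x_A) − 6x_B.
∂π/∂x_B = 67 − 4x_B − x_A = 0 ⇒ x_B = 16.75 − 0.25x_A.
The game is symmetric, so in equilibrium x_A = x_B: the reaction function gives 1.25x_B = 16.75, hence x_B = 13.4.
P_B = 73 − 2·13.4 − 13.4 = 32.8.
Profit = (32.8 − 6)·13.4 = 359.12.

359.12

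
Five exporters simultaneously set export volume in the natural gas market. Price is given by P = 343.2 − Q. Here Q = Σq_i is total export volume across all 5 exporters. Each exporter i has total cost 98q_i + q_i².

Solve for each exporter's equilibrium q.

30.65

A representative exporter's profit is π_i = q_i(343.2 − Q) − 98q_i − q_i², with Q = q_i + Σ_{j≠i} q_j.
First-order condition: 245.2 − 4q_i − Σ_{j≠i} q_j = 0.
Imposing symmetry (q_j = q for all j) turns Σ_{j≠i} q_j into 4q, so 245.2 = 8q and q = 30.65.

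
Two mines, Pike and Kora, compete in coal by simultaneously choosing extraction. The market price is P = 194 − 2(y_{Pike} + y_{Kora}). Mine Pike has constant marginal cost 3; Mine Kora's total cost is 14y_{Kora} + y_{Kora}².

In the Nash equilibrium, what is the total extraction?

56.2

Mine Pike's profit: π = y_{Pike}(194 − 2(y_{Pike} + y_{Kora})) − 3y_{Pike}.
∂π/∂y_{Pike} = 191 − 4y_{Pike} − 2y_{Kora} = 0, so y_{Pike} = 47.75 − 0.5y_{Kora}.
For Kora: ∂π/∂y_{Kora} = 180 − 6y_{Kora} − 2y_{Pike} = 0 ⇒ y_{Kora} = 30 − (1/3)y_{Pike}.
Plugging y_{Kora} into Pike's best response: y_{Pike} = 47.75 − 0.5(30 − (1/3)y_{Pike}) ⇒ (5/6)y_{Pike} = 32.75, so y_{Pike} = 39.3.
Then y_{Kora} = 30 − (1/3)·39.3 = 16.9.
Total extraction: 39.3 + 16.9 = 56.2.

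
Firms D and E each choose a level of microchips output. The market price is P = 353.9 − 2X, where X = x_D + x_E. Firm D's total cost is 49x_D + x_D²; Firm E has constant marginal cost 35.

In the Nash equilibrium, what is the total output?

Firm D's profit: π = x_D(353.9 − 2(x_D + x_E)) − 49x_D − x_D².
∂π/∂x_D = 304.9 − 6x_D − 2x_E = 0, so x_D = 3049/60 − (1/3)x_E.
For E: ∂π/∂x_E = 318.9 − 4x_E − 2x_D = 0 ⇒ x_E = 79.725 − 0.5x_D.
Solving the two reaction functions simultaneously: (1 − (−1/3)(−0.5))x_D = 3049/60 − (1/3)·79.725, so (5/6)x_D = 2909/120 and x_D = 29.09.
Then x_E = 79.725 − 0.5·29.09 = 65.18.
Total output: 29.09 + 65.18 = 94.27.

94.27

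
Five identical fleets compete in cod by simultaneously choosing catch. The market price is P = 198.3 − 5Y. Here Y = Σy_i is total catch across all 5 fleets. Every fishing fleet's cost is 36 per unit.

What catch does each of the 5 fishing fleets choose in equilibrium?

5.41

A representative fishing fleet's profit is π_i = y_i(198.3 − 5Y) − 36y_i, with Y = y_i + Σ_{j≠i} y_j.
First-order condition: 162.3 − 10y_i − 5Σ_{j≠i} y_j = 0.
With identical fishing fleets, set every y_j = y: then 162.3 − 10y − 20y = 0, i.e. y = 162.3/30 = 5.41.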